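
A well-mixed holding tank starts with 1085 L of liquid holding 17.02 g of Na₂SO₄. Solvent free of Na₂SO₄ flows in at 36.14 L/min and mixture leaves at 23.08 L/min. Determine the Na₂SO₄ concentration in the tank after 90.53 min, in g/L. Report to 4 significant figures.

0.002041 g/L

Total volume: dV/dt = Q_in − Q_out = 13.0600 L/min, so V(t) = 1085 + 13.0600 t and V(90.53) = 2267.32 L.
Species balance (pure solvent in): dm/dt = −Q_out · m/V(t).
dm/m = −Q_out dt/(V₀ + 13.0600 t); integrating gives ln(m/m₀) = −(Q_out/(Q_in−Q_out)) ln(V/V₀).
m = m₀ (V₀/V)^(Q_out/(Q_in−Q_out)) = 17.02 × (1085/2267.32)^(1.76723) = 4.62700 g.
C = m/V = 4.62700/2267.32 = 0.00204073 g/L.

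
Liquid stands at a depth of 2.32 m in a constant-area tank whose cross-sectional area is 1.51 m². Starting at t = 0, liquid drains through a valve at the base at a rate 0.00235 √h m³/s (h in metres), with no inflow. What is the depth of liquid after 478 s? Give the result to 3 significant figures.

1.33 m

Mass balance (ρ constant): A dh/dt = −0.00235 √h.
∫ h^(−1/2) dh = −(0.00235/A) ∫ dt, giving 2√h = 2√h₀ − (0.00235/A) t.
√h = √2.32 − 0.00235·478/(2·1.51) = 1.5232 − 0.37195 = 1.1512.
h = 1.1512² = 1.3253 m.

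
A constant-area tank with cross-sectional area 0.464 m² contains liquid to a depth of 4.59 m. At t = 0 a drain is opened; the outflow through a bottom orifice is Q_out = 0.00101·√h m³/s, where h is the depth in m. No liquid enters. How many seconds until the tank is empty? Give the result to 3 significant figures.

1970 s

Volume balance on the tank: A dh/dt = −0.00101 √h.
∫ h^(−1/2) dh = −(0.00101/A) ∫ dt, giving 2√h = 2√h₀ − (0.00101/A) t.
Tank is empty when √h = 0: t_empty = 2A√h₀/0.00101.
t_empty = 2·0.464·√4.59/0.00101 = 0.92800·2.1424/0.00101 = 1968.5 s.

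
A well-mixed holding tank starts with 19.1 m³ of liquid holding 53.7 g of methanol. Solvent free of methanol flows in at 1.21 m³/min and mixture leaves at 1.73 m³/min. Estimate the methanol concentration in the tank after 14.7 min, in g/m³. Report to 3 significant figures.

Let m(t) be the amount of methanol. Volume: V(t) = V₀ + (Q_in − Q_out) t = 19.1 − 0.52000 t; V(14.7) = 11.456 m³.
Species balance (pure solvent in): dm/dt = −Q_out · m/V(t).
dm/m = −Q_out dt/(V₀ − 0.52000 t); integrating gives ln(m/m₀) = −(Q_out/(Q_in−Q_out)) ln(V/V₀).
m = m₀ (V₀/V)^(Q_out/(Q_in−Q_out)) = 53.7 × (19.1/11.456)^(-3.3269) = 9.8038 g.
C = m/V = 9.8038/11.456 = 0.85578 g/m³.

0.856 g/m³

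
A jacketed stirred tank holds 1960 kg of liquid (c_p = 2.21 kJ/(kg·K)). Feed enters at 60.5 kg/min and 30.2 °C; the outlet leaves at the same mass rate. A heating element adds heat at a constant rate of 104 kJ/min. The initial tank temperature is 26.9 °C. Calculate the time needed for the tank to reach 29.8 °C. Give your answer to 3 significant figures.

40.2 min

M c_p dT/dt = ṁ c_p (T_in − T) + Q̇.
τ = M/ṁ = 32.397 min; T_ss = T_in + Q̇/(ṁ c_p) = 30.978 °C.
T(t) = T_ss + (T₀ − T_ss) e^(−t/τ). Set T = 29.8:
e^(−t/τ) = (29.8 − 30.978)/(26.9 − 30.978) = 0.28884
t = −32.397 · ln(0.28884) = 40.233 min.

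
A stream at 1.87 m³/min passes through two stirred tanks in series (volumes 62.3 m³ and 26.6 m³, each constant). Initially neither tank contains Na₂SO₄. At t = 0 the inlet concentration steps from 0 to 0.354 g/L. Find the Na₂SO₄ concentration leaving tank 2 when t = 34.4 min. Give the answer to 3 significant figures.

0.158 g/L

Time constants: τᵢ = Vᵢ/Q for each well-mixed tank.
τ₁ = 62.3/1.87 = 33.316 min; τ₂ = 26.6/1.87 = 14.225 min.
Solving the cascade with C₁(0)=C₂(0)=0 gives C₂(t) = C_in[1 − (τ₁ e^(−t/τ₁) − τ₂ e^(−t/τ₂))/(τ₁ − τ₂)].
At t = 34.4: e^(−t/τ₁) = 0.35610, e^(−t/τ₂) = 0.089069.
C₂ = 0.354·[1 − (33.316·0.35610 − 14.225·0.089069)/(19.091)] = 0.354·0.44494 = 0.15751 g/L.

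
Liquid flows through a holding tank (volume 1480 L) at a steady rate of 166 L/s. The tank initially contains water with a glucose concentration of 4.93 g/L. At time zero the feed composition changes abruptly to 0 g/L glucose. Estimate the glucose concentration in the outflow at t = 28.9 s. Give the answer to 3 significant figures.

0.193 g/L

Unsteady species balance (constant V, well mixed): V dC/dt = Q(C_in − C).
Time constant τ = V/Q = 1480/166 = 8.9157 s.
Integrating: C(t) = C_in + (C₀ − C_in) e^(−t/τ).
C(28.9) = 0 + (4.93 − 0)·e^(−28.9/8.9157) = 0 + (4.9300)·0.039106 = 0.19279 g/L.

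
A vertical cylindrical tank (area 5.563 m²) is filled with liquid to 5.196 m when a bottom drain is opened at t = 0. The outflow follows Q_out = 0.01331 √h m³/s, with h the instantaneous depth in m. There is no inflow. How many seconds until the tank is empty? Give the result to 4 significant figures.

1905 s

Unsteady balance on liquid volume: A dh/dt = −0.01331 √h.
∫ h^(−1/2) dh = −(0.01331/A) ∫ dt, giving 2√h = 2√h₀ − (0.01331/A) t.
Tank is empty when √h = 0: t_empty = 2A√h₀/0.01331.
t_empty = 2·5.563·√5.196/0.01331 = 11.1260·2.27947/0.01331 = 1905.44 s.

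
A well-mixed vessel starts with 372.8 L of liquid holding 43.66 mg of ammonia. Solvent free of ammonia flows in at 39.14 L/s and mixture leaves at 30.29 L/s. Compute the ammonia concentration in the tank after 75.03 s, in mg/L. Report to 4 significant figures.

Let m(t) be the amount of ammonia. Volume: V(t) = V₀ + (Q_in − Q_out) t = 372.8 + 8.85000 t; V(75.03) = 1036.82 L.
Solute balance: dm/dt = 0 − Q_out C = −Q_out m/V(t).
dm/m = −Q_out dt/(V₀ + 8.85000 t); integrating gives ln(m/m₀) = −(Q_out/(Q_in−Q_out)) ln(V/V₀).
m = m₀ (V₀/V)^(Q_out/(Q_in−Q_out)) = 43.66 × (372.8/1036.82)^(3.42260) = 1.31728 mg.
C = m/V = 1.31728/1036.82 = 0.00127050 mg/L.

0.001271 mg/L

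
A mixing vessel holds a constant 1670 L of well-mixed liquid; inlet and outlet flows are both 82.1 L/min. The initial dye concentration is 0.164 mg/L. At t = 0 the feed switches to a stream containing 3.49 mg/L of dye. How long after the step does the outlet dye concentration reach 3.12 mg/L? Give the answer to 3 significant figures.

44.7 min

Species balance: V dC/dt = Q(C_in − C) ⇒ τ = V/Q = 20.341 min.
C(t) = C_in + (C₀ − C_in) e^(−t/τ). Set C = 3.12 and solve for t:
e^(−t/τ) = (C − C_in)/(C₀ − C_in) = (3.12 − 3.49)/(0.164 − 3.49) = 0.11124
t = −τ ln(…) = 20.341 × 2.1960 = 44.669 min.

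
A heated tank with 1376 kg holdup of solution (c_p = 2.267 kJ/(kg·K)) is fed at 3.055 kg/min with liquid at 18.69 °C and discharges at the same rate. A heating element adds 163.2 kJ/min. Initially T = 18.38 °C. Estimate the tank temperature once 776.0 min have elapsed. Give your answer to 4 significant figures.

Energy balance: M c_p dT/dt = ṁ c_p (T_in − T) + 163.2.
τ = M/ṁ = 450.409 min; T_ss = T_in + Q̇/(ṁ c_p) = 18.69 + 163.2/(3.055·2.267) = 42.2545 °C.
Solution: T(t) = T_ss + (T₀ − T_ss) e^(−t/τ).
T(776.0) = 42.2545 + (-23.8745)·e^(−776.0/450.409) = 42.2545 + (-23.8745)·0.178552 = 37.9916 °C.

37.99 °C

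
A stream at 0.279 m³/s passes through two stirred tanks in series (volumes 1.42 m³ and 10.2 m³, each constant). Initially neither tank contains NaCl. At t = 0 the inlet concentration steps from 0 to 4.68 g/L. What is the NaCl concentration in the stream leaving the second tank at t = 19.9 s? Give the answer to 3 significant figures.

Each tank obeys Vᵢ dCᵢ/dt = Q(Cᵢ₋₁ − Cᵢ), so τᵢ = Vᵢ/Q.
τ₁ = 1.42/0.279 = 5.0896 s; τ₂ = 10.2/0.279 = 36.559 s.
Solving the cascade with C₁(0)=C₂(0)=0 gives C₂(t) = C_in[1 − (τ₁ e^(−t/τ₁) − τ₂ e^(−t/τ₂))/(τ₁ − τ₂)].
At t = 19.9: e^(−t/τ₁) = 0.020042, e^(−t/τ₂) = 0.58023.
C₂ = 4.68·[1 − (5.0896·0.020042 − 36.559·0.58023)/(-31.470)] = 4.68·0.32917 = 1.5405 g/L.

1.54 g/L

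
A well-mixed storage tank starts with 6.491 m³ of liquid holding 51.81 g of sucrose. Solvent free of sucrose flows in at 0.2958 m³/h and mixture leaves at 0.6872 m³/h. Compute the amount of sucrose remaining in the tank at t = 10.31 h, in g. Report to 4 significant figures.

9.402 g

Let m(t) be the amount of sucrose. Volume: V(t) = V₀ + (Q_in − Q_out) t = 6.491 − 0.391400 t; V(10.31) = 2.45567 m³.
Species balance (pure solvent in): dm/dt = −Q_out · m/V(t).
Separate: dm/m = −Q_out dt/V(t) ⇒ ln(m/m₀) = −(Q_out/(Q_in−Q_out)) ln(V/V₀).
m = m₀ (V₀/V)^(Q_out/(Q_in−Q_out)) = 51.81 × (6.491/2.45567)^(-1.75575) = 9.40238 g.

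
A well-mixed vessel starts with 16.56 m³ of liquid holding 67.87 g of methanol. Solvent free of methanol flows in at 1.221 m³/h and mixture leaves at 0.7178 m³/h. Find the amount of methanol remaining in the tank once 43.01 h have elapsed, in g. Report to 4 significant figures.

20.60 g

Let m(t) be the amount of methanol. Volume: V(t) = V₀ + (Q_in − Q_out) t = 16.56 + 0.503200 t; V(43.01) = 38.2026 m³.
Species balance (pure solvent in): dm/dt = −Q_out · m/V(t).
Separate: dm/m = −Q_out dt/V(t) ⇒ ln(m/m₀) = −(Q_out/(Q_in−Q_out)) ln(V/V₀).
m = m₀ (V₀/V)^(Q_out/(Q_in−Q_out)) = 67.87 × (16.56/38.2026)^(1.42647) = 20.5979 g.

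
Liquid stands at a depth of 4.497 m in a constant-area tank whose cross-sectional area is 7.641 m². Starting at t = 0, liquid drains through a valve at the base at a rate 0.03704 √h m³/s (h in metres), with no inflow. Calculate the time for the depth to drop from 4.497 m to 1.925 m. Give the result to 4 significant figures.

Accumulation of liquid (constant cross-section A): A dh/dt = −0.03704 √h.
∫ h^(−1/2) dh = −(0.03704/A) ∫ dt, giving 2√h = 2√h₀ − (0.03704/A) t.
t = 2A(√h₀ − √h)/0.03704 = 2·7.641·(√4.497 − √1.925)/0.03704
  = 15.2820 × (2.12061 − 1.38744) / 0.03704 = 302.492 s.

302.5 s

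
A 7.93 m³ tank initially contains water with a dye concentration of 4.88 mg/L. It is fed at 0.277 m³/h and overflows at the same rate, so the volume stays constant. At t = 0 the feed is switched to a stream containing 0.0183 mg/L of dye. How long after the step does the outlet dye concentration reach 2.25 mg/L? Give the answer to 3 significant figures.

22.3 h

Transient balance on the dissolved component: V dC/dt = Q(C_in − C), so τ = V/Q = 28.628 h.
C(t) = C_in + (C₀ − C_in) e^(−t/τ). Set C = 2.25 and solve for t:
e^(−t/τ) = (C − C_in)/(C₀ − C_in) = (2.25 − 0.0183)/(4.88 − 0.0183) = 0.45904
t = −τ ln(…) = 28.628 × 0.77862 = 22.291 h.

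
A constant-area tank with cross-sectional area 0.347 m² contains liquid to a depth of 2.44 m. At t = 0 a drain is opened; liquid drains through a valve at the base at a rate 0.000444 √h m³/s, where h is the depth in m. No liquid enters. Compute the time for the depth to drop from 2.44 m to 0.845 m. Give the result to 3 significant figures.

1000 s

With no inflow, A dh/dt = −0.000444 √h.
Separate and integrate: 2(√h − √h₀) = −(0.000444/A) t.
t = 2A(√h₀ − √h)/0.000444 = 2·0.347·(√2.44 − √0.845)/0.000444
  = 0.69400 × (1.5620 − 0.91924) / 0.000444 = 1004.8 s.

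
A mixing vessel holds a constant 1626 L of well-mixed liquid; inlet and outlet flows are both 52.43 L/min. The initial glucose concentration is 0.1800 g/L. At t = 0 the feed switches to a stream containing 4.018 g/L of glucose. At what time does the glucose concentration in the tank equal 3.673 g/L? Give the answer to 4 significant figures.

Species balance: V dC/dt = Q(C_in − C) ⇒ τ = V/Q = 31.0128 min.
C(t) = C_in + (C₀ − C_in) e^(−t/τ). Set C = 3.673 and solve for t:
e^(−t/τ) = (C − C_in)/(C₀ − C_in) = (3.673 − 4.018)/(0.1800 − 4.018) = 0.0898906
t = −τ ln(…) = 31.0128 × 2.40916 = 74.7148 min.

74.71 min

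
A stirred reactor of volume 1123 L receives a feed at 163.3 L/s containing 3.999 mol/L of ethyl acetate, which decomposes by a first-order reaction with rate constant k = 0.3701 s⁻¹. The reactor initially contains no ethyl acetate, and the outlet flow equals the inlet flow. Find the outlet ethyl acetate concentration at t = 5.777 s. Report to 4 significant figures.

Species balance: V dC/dt = Q C_in − Q C − k V C.
This is linear with rate a = Q/V + k = 0.515514 s⁻¹.
C_ss = Q C_in/(Q + kV) = 1.12802 mol/L; C(t) = C_ss + (C₀ − C_ss) e^(−a t).
C(5.777) = 1.12802 + (-1.12802)·e^(−0.515514·5.777) = 1.12802 + (-1.12802)·0.0508882 = 1.07062 mol/L.

1.071 mol/L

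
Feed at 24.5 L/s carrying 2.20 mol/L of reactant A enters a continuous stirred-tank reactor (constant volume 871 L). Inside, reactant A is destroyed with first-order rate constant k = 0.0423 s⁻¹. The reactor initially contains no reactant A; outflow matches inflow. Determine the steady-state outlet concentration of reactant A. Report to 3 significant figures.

Accumulation = in − out − consumed: V dC/dt = Q C_in − Q C − k V C.
At steady state: 0 = Q C_in − (Q + kV) C_ss, so C_ss = Q C_in/(Q + kV).
C_ss = 24.5·2.20/(24.5 + 0.0423·871) = 53.900/61.343 = 0.87866 mol/L.

0.879 mol/L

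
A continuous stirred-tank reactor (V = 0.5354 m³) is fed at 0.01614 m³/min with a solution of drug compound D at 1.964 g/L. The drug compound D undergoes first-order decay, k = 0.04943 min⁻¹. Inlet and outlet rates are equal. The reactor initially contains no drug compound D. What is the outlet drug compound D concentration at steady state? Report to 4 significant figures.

Accumulation = in − out − consumed: V dC/dt = Q C_in − Q C − k V C.
At steady state: 0 = Q C_in − (Q + kV) C_ss, so C_ss = Q C_in/(Q + kV).
C_ss = 0.01614·1.964/(0.01614 + 0.04943·0.5354) = 0.0316990/0.0426048 = 0.744023 g/L.

0.7440 g/L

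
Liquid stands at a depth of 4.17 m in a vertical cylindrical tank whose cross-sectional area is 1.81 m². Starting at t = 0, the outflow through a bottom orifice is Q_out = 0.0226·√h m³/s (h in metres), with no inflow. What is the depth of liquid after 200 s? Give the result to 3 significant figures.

With no inflow, A dh/dt = −0.0226 √h.
This is separable: 2 d(√h)/dt = −0.0226/A, so √h = √h₀ − (0.0226/(2A)) t.
√h = √4.17 − 0.0226·200/(2·1.81) = 2.0421 − 1.2486 = 0.79344.
h = 0.79344² = 0.62955 m.

0.630 m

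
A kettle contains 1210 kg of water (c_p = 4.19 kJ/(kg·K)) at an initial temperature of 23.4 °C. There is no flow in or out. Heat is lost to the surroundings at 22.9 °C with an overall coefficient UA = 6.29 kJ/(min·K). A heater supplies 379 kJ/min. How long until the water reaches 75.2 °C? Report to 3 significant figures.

1630 min

Lumped-capacitance energy balance: M c_p dT/dt = UA(T_amb − T) + Q̇.
τ = M c_p/UA = 806.03 min; T_ss = T_amb + Q̇/UA = 22.9 + 379/6.29 = 83.154 °C.
T(t) = T_ss + (T₀ − T_ss)e^(−t/τ); set T = 75.2:
t = −τ ln[(T − T_ss)/(T₀ − T_ss)] = −806.03 · ln(0.13312) = 1625.4 min.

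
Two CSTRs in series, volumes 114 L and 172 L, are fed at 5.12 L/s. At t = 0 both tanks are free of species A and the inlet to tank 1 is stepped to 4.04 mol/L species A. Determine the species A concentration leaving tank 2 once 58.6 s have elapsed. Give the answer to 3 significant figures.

2.52 mol/L

Time constants: τᵢ = Vᵢ/Q for each well-mixed tank.
τ₁ = 114/5.12 = 22.266 s; τ₂ = 172/5.12 = 33.594 s.
Tank 1: C₁ = C_in(1 − e^(−t/τ₁)). Tank 2 (τ₁ ≠ τ₂): C₂ = C_in[1 − (τ₁ e^(−t/τ₁) − τ₂ e^(−t/τ₂))/(τ₁ − τ₂)].
At t = 58.6: e^(−t/τ₁) = 0.071945, e^(−t/τ₂) = 0.17475.
C₂ = 4.04·[1 − (22.266·0.071945 − 33.594·0.17475)/(-11.328)] = 4.04·0.62317 = 2.5176 mol/L.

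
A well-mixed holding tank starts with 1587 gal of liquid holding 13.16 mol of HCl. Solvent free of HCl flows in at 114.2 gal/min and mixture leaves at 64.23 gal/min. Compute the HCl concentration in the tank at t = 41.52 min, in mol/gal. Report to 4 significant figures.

0.001227 mol/gal

Total volume: dV/dt = Q_in − Q_out = 49.9700 gal/min, so V(t) = 1587 + 49.9700 t and V(41.52) = 3661.75 gal.
No HCl enters, so dm/dt = −Q_out · (m/V).
dm/m = −Q_out dt/(V₀ + 49.9700 t); integrating gives ln(m/m₀) = −(Q_out/(Q_in−Q_out)) ln(V/V₀).
m = m₀ (V₀/V)^(Q_out/(Q_in−Q_out)) = 13.16 × (1587/3661.75)^(1.28537) = 4.49285 mol.
C = m/V = 4.49285/3661.75 = 0.00122697 mol/gal.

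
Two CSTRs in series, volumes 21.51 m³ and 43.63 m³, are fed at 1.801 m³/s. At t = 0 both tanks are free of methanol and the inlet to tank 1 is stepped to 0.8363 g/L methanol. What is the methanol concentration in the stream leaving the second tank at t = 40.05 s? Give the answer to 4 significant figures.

Time constants: τᵢ = Vᵢ/Q for each well-mixed tank.
τ₁ = 21.51/1.801 = 11.9434 s; τ₂ = 43.63/1.801 = 24.2254 s.
Tank 1: C₁ = C_in(1 − e^(−t/τ₁)). Tank 2 (τ₁ ≠ τ₂): C₂ = C_in[1 − (τ₁ e^(−t/τ₁) − τ₂ e^(−t/τ₂))/(τ₁ − τ₂)].
At t = 40.05: e^(−t/τ₁) = 0.0349678, e^(−t/τ₂) = 0.191432.
C₂ = 0.8363·[1 − (11.9434·0.0349678 − 24.2254·0.191432)/(-12.2821)] = 0.8363·0.656418 = 0.548963 g/L.

0.5490 g/L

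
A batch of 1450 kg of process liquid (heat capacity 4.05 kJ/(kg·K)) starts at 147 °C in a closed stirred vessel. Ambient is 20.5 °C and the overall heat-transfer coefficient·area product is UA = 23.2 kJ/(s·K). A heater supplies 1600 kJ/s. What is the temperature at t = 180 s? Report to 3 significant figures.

First-law balance (no shaft work): M c_p dT/dt = −UA(T − T_amb) + Q̇.
dT/dt = (T_ss − T)/τ with T_ss = T_amb + Q̇/UA = 20.5 + 1600/23.2 = 89.466 °C, τ = M c_p/UA = 1450·4.05/23.2 = 253.12 s.
This is linear first-order; T(t) = T_ss + (T₀ − T_ss) e^(−t/τ).
T(180) = 89.466 + (57.534)·0.49110 = 117.72 °C.

118 °C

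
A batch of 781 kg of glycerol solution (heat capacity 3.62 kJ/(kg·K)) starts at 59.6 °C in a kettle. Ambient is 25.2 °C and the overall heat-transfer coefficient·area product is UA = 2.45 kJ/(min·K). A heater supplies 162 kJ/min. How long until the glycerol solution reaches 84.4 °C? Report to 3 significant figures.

1760 min

Unsteady energy balance on the tank contents: M c_p dT/dt = −UA(T − T_amb) + Q̇.
τ = M c_p/UA = 1154.0 min; T_ss = T_amb + Q̇/UA = 25.2 + 162/2.45 = 91.322 °C.
T(t) = T_ss + (T₀ − T_ss)e^(−t/τ); set T = 84.4:
t = −τ ln[(T − T_ss)/(T₀ − T_ss)] = −1154.0 · ln(0.21822) = 1756.6 min.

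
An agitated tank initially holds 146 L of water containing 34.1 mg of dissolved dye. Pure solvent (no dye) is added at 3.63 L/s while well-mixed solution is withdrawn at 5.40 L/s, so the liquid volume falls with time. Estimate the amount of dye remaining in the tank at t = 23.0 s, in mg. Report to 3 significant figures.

Let m(t) be the amount of dye. Volume: V(t) = V₀ + (Q_in − Q_out) t = 146 − 1.7700 t; V(23.0) = 105.29 L.
Solute balance: dm/dt = 0 − Q_out C = −Q_out m/V(t).
Separate: dm/m = −Q_out dt/V(t) ⇒ ln(m/m₀) = −(Q_out/(Q_in−Q_out)) ln(V/V₀).
m = m₀ (V₀/V)^(Q_out/(Q_in−Q_out)) = 34.1 × (146/105.29)^(-3.0508) = 12.579 mg.

12.6 mg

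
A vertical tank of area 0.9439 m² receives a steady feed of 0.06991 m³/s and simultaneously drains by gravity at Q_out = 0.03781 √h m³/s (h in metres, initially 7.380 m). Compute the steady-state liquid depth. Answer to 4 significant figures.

Level balance: A dh/dt = 0.06991 − 0.03781 √h. Setting dh/dt = 0:
Q_in = 0.03781 √h_ss ⇒ √h_ss = 0.06991/0.03781 = 1.84898.
h_ss = 1.84898² = 3.41873 m. (Since h₀ = 7.380 m > h_ss, the level will fall toward this value.)

3.419 m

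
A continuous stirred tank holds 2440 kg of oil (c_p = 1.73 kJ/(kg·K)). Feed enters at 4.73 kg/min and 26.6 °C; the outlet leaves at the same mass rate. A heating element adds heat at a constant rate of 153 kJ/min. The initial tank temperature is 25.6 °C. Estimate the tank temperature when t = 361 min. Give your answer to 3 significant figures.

35.5 °C

Energy balance: M c_p dT/dt = ṁ c_p (T_in − T) + 153.
Rearrange: dT/dt = (T_ss − T)/τ with τ = M/ṁ = 515.86 min and T_ss = T_in + Q̇/(ṁ c_p) = 45.298 °C.
Integrating: T(t) = T_ss + (T₀ − T_ss) e^(−t/τ).
T(361) = 45.298 + (-19.698)·e^(−361/515.86) = 45.298 + (-19.698)·0.49668 = 35.514 °C.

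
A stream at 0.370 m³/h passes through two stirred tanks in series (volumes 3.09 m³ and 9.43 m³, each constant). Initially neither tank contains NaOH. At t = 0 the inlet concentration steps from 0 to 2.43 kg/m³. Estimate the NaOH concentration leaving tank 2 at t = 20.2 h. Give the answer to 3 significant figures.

Each tank obeys Vᵢ dCᵢ/dt = Q(Cᵢ₋₁ − Cᵢ), so τᵢ = Vᵢ/Q.
τ₁ = 3.09/0.370 = 8.3514 h; τ₂ = 9.43/0.370 = 25.486 h.
Tank 1: C₁ = C_in(1 − e^(−t/τ₁)). Tank 2 (τ₁ ≠ τ₂): C₂ = C_in[1 − (τ₁ e^(−t/τ₁) − τ₂ e^(−t/τ₂))/(τ₁ − τ₂)].
At t = 20.2: e^(−t/τ₁) = 0.089031, e^(−t/τ₂) = 0.45268.
C₂ = 2.43·[1 − (8.3514·0.089031 − 25.486·0.45268)/(-17.135)] = 2.43·0.37009 = 0.89932 kg/m³.

0.899 kg/m³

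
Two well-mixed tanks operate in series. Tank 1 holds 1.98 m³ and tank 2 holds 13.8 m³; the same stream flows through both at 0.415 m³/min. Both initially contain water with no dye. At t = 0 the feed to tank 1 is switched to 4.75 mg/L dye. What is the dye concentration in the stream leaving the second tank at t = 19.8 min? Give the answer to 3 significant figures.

Time constants: τᵢ = Vᵢ/Q for each well-mixed tank.
τ₁ = 1.98/0.415 = 4.7711 min; τ₂ = 13.8/0.415 = 33.253 min.
Tank 1: C₁ = C_in(1 − e^(−t/τ₁)). Tank 2 (τ₁ ≠ τ₂): C₂ = C_in[1 − (τ₁ e^(−t/τ₁) − τ₂ e^(−t/τ₂))/(τ₁ − τ₂)].
At t = 19.8: e^(−t/τ₁) = 0.015764, e^(−t/τ₂) = 0.55132.
C₂ = 4.75·[1 − (4.7711·0.015764 − 33.253·0.55132)/(-28.482)] = 4.75·0.35896 = 1.7051 mg/L.

1.71 mg/L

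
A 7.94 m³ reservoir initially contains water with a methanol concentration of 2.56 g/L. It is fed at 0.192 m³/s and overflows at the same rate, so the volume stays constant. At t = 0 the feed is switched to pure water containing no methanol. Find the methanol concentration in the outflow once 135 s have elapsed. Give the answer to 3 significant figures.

0.0978 g/L

Accumulation = in − out for the solute gives V dC/dt = Q(C_in − C).
Time constant τ = V/Q = 7.94/0.192 = 41.354 s.
Integrating: C(t) = C_in + (C₀ − C_in) e^(−t/τ).
C(135) = 0 + (2.56 − 0)·e^(−135/41.354) = 0 + (2.5600)·0.038217 = 0.097835 g/L.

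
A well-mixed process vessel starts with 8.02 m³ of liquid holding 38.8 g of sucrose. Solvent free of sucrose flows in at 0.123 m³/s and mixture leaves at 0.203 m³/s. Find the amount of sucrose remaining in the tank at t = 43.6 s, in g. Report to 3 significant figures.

9.12 g

Let m(t) be the amount of sucrose. Volume: V(t) = V₀ + (Q_in − Q_out) t = 8.02 − 0.080000 t; V(43.6) = 4.5320 m³.
Solute balance: dm/dt = 0 − Q_out C = −Q_out m/V(t).
Separate: dm/m = −Q_out dt/V(t) ⇒ ln(m/m₀) = −(Q_out/(Q_in−Q_out)) ln(V/V₀).
m = m₀ (V₀/V)^(Q_out/(Q_in−Q_out)) = 38.8 × (8.02/4.5320)^(-2.5375) = 9.1164 g.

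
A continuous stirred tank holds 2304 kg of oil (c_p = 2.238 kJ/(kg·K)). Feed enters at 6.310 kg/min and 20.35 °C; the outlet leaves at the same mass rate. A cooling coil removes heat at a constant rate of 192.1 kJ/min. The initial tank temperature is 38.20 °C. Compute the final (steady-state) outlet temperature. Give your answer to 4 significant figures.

M c_p dT/dt = ṁ c_p (T_in − T) − Q̇.
At steady state dT/dt = 0 ⇒ T_ss = T_in − Q̇/(ṁ c_p) = 20.35 − 192.1/(6.310·2.238) = 6.74690 °C.

6.747 °C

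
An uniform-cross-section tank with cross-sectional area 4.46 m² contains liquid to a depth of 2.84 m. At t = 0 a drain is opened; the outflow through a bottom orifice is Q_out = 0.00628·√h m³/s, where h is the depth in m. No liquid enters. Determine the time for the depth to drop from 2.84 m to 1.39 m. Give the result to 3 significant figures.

A dh/dt = −Q_out = −0.00628 √h.
This is separable: 2 d(√h)/dt = −0.00628/A, so √h = √h₀ − (0.00628/(2A)) t.
t = 2A(√h₀ − √h)/0.00628 = 2·4.46·(√2.84 − √1.39)/0.00628
  = 8.9200 × (1.6852 − 1.1790) / 0.00628 = 719.06 s.

719 s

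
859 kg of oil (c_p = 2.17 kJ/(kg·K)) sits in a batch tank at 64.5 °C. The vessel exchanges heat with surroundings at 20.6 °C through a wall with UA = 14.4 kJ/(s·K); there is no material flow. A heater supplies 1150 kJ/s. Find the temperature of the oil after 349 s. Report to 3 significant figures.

98.0 °C

Unsteady energy balance on the tank contents: M c_p dT/dt = −UA(T − T_amb) + Q̇.
dT/dt = (T_ss − T)/τ with T_ss = T_amb + Q̇/UA = 20.6 + 1150/14.4 = 100.46 °C, τ = M c_p/UA = 859·2.17/14.4 = 129.45 s.
T approaches T_ss exponentially: T(t) = T_ss + (T₀ − T_ss) e^(−t/τ).
T(349) = 100.46 + (-35.961)·0.067469 = 98.035 °C.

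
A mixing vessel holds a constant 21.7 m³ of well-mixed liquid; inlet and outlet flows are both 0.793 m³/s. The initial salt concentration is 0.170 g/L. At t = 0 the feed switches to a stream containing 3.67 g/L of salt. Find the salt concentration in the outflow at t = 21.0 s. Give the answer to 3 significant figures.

2.05 g/L

Accumulation = in − out for the solute gives V dC/dt = Q(C_in − C).
Time constant τ = V/Q = 21.7/0.793 = 27.364 s.
C approaches C_in exponentially: C(t) = C_in + (C₀ − C_in) e^(−t/τ).
C(21.0) = 3.67 + (0.170 − 3.67)·e^(−21.0/27.364) = 3.67 + (-3.5000)·0.46421 = 2.0453 g/L.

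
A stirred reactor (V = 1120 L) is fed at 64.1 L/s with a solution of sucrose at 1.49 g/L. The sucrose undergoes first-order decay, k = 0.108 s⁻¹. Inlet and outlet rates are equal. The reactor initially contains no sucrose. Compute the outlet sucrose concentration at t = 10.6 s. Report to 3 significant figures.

0.427 g/L

Species balance: V dC/dt = Q C_in − Q C − k V C.
This is linear with rate a = Q/V + k = 0.16523 s⁻¹.
C_ss = Q C_in/(Q + kV) = 0.51610 g/L; C(t) = C_ss + (C₀ − C_ss) e^(−a t).
C(10.6) = 0.51610 + (-0.51610)·e^(−0.16523·10.6) = 0.51610 + (-0.51610)·0.17352 = 0.42654 g/L.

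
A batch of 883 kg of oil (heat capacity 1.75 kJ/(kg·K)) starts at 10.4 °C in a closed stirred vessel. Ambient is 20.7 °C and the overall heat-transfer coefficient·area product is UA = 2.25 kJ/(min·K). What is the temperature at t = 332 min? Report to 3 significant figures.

M c_p dT/dt = −UA(T − T_amb).
dT/dt = (T_ss − T)/τ with T_ss = T_amb = 20.700 °C, τ = M c_p/UA = 883·1.75/2.25 = 686.78 min.
This is linear first-order; T(t) = T_ss + (T₀ − T_ss) e^(−t/τ).
T(332) = 20.700 + (-10.300)·0.61667 = 14.348 °C.

14.3 °C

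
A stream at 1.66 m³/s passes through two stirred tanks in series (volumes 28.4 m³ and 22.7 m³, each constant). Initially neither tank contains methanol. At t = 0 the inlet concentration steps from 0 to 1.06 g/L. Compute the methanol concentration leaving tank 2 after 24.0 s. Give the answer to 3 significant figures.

Time constants: τᵢ = Vᵢ/Q for each well-mixed tank.
τ₁ = 28.4/1.66 = 17.108 s; τ₂ = 22.7/1.66 = 13.675 s.
Solving the cascade with C₁(0)=C₂(0)=0 gives C₂(t) = C_in[1 − (τ₁ e^(−t/τ₁) − τ₂ e^(−t/τ₂))/(τ₁ − τ₂)].
At t = 24.0: e^(−t/τ₁) = 0.24590, e^(−t/τ₂) = 0.17290.
C₂ = 1.06·[1 − (17.108·0.24590 − 13.675·0.17290)/(3.4337)] = 1.06·0.46335 = 0.49115 g/L.

0.491 g/L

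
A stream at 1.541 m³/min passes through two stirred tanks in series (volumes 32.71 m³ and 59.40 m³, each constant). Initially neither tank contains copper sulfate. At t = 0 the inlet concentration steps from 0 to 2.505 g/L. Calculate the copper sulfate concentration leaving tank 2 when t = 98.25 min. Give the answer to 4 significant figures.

Each tank obeys Vᵢ dCᵢ/dt = Q(Cᵢ₋₁ − Cᵢ), so τᵢ = Vᵢ/Q.
τ₁ = 32.71/1.541 = 21.2265 min; τ₂ = 59.40/1.541 = 38.5464 min.
Tank 1: C₁ = C_in(1 − e^(−t/τ₁)). Tank 2 (τ₁ ≠ τ₂): C₂ = C_in[1 − (τ₁ e^(−t/τ₁) − τ₂ e^(−t/τ₂))/(τ₁ − τ₂)].
At t = 98.25: e^(−t/τ₁) = 0.00976790, e^(−t/τ₂) = 0.0781695.
C₂ = 2.505·[1 − (21.2265·0.00976790 − 38.5464·0.0781695)/(-17.3199)] = 2.505·0.838001 = 2.09919 g/L.

2.099 g/L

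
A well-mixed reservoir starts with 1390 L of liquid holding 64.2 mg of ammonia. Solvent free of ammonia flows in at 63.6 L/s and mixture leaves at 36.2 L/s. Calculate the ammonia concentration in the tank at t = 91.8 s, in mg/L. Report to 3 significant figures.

0.00420 mg/L

Total volume: dV/dt = Q_in − Q_out = 27.400 L/s, so V(t) = 1390 + 27.400 t and V(91.8) = 3905.3 L.
Species balance (pure solvent in): dm/dt = −Q_out · m/V(t).
dm/m = −Q_out dt/(V₀ + 27.400 t); integrating gives ln(m/m₀) = −(Q_out/(Q_in−Q_out)) ln(V/V₀).
m = m₀ (V₀/V)^(Q_out/(Q_in−Q_out)) = 64.2 × (1390/3905.3)^(1.3212) = 16.398 mg.
C = m/V = 16.398/3905.3 = 0.0041990 mg/L.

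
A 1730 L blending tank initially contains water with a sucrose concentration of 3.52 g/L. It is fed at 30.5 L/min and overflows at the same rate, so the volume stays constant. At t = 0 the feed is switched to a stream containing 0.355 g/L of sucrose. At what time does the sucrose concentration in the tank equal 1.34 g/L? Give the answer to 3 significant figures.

66.2 min

Species balance: V dC/dt = Q(C_in − C) ⇒ τ = V/Q = 56.721 min.
C(t) = C_in + (C₀ − C_in) e^(−t/τ). Set C = 1.34 and solve for t:
e^(−t/τ) = (C − C_in)/(C₀ − C_in) = (1.34 − 0.355)/(3.52 − 0.355) = 0.31122
t = −τ ln(…) = 56.721 × 1.1673 = 66.209 min.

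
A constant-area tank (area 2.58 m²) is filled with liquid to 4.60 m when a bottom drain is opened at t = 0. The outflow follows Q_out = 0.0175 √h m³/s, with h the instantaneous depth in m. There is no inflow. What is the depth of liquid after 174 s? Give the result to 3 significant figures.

2.42 m

With no inflow, A dh/dt = −0.0175 √h.
This is separable: 2 d(√h)/dt = −0.0175/A, so √h = √h₀ − (0.0175/(2A)) t.
√h = √4.60 − 0.0175·174/(2·2.58) = 2.1448 − 0.59012 = 1.5546.
h = 1.5546² = 2.4169 m.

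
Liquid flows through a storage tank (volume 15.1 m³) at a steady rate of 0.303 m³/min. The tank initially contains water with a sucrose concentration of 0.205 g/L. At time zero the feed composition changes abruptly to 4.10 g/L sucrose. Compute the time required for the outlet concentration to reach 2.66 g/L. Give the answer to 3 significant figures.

Species balance: V dC/dt = Q(C_in − C) ⇒ τ = V/Q = 49.835 min.
C(t) = C_in + (C₀ − C_in) e^(−t/τ). Set C = 2.66 and solve for t:
e^(−t/τ) = (C − C_in)/(C₀ − C_in) = (2.66 − 4.10)/(0.205 − 4.10) = 0.36970
t = −τ ln(…) = 49.835 × 0.99505 = 49.588 min.

49.6 min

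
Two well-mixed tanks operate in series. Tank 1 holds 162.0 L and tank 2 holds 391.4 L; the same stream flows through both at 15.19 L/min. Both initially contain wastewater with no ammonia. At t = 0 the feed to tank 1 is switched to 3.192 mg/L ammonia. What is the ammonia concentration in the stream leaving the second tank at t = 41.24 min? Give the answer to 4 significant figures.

Species balance on tank i: dCᵢ/dt = (Cᵢ₋₁ − Cᵢ)/τᵢ with τᵢ = Vᵢ/Q.
τ₁ = 162.0/15.19 = 10.6649 min; τ₂ = 391.4/15.19 = 25.7670 min.
Solving the cascade with C₁(0)=C₂(0)=0 gives C₂(t) = C_in[1 − (τ₁ e^(−t/τ₁) − τ₂ e^(−t/τ₂))/(τ₁ − τ₂)].
At t = 41.24: e^(−t/τ₁) = 0.0209234, e^(−t/τ₂) = 0.201796.
C₂ = 3.192·[1 − (10.6649·0.0209234 − 25.7670·0.201796)/(-15.1020)] = 3.192·0.670474 = 2.14015 mg/L.

2.140 mg/L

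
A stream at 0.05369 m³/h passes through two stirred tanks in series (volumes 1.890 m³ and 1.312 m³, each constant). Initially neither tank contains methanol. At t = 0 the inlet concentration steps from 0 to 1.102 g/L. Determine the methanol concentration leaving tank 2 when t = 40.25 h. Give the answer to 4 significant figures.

Time constants: τᵢ = Vᵢ/Q for each well-mixed tank.
τ₁ = 1.890/0.05369 = 35.2021 h; τ₂ = 1.312/0.05369 = 24.4366 h.
Solving the cascade with C₁(0)=C₂(0)=0 gives C₂(t) = C_in[1 − (τ₁ e^(−t/τ₁) − τ₂ e^(−t/τ₂))/(τ₁ − τ₂)].
At t = 40.25: e^(−t/τ₁) = 0.318734, e^(−t/τ₂) = 0.192604.
C₂ = 1.102·[1 − (35.2021·0.318734 − 24.4366·0.192604)/(10.7655)] = 1.102·0.394963 = 0.435249 g/L.

0.4352 g/L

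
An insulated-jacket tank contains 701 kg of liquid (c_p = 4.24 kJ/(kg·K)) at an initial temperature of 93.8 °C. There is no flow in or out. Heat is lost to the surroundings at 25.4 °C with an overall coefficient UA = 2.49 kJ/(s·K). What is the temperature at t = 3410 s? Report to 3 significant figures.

29.3 °C

Heat balance on the well-mixed liquid: M c_p dT/dt = −UA(T − T_amb).
dT/dt = (T_ss − T)/τ with T_ss = T_amb = 25.400 °C, τ = M c_p/UA = 701·4.24/2.49 = 1193.7 s.
T approaches T_ss exponentially: T(t) = T_ss + (T₀ − T_ss) e^(−t/τ).
T(3410) = 25.400 + (68.400)·0.057456 = 29.330 °C.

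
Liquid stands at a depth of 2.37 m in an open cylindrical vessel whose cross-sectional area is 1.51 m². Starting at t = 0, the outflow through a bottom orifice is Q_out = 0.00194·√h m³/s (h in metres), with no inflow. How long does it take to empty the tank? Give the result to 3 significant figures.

With no inflow, A dh/dt = −0.00194 √h.
This is separable: 2 d(√h)/dt = −0.00194/A, so √h = √h₀ − (0.00194/(2A)) t.
Tank is empty when √h = 0: t_empty = 2A√h₀/0.00194.
t_empty = 2·1.51·√2.37/0.00194 = 3.0200·1.5395/0.00194 = 2396.5 s.

2400 s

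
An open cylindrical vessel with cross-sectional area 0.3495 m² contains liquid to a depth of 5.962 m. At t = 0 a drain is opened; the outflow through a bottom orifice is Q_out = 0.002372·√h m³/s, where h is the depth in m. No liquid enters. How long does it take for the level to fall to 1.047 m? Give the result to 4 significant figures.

418.0 s

A dh/dt = −Q_out = −0.002372 √h.
This is separable: 2 d(√h)/dt = −0.002372/A, so √h = √h₀ − (0.002372/(2A)) t.
t = 2A(√h₀ − √h)/0.002372 = 2·0.3495·(√5.962 − √1.047)/0.002372
  = 0.699000 × (2.44172 − 1.02323) / 0.002372 = 418.012 s.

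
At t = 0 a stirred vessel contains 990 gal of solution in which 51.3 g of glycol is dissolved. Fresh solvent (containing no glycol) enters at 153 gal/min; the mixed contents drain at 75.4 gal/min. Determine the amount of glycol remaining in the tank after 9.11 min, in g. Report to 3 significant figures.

Total volume: dV/dt = Q_in − Q_out = 77.600 gal/min, so V(t) = 990 + 77.600 t and V(9.11) = 1696.9 gal.
No glycol enters, so dm/dt = −Q_out · (m/V).
dm/m = −Q_out dt/(V₀ + 77.600 t); integrating gives ln(m/m₀) = −(Q_out/(Q_in−Q_out)) ln(V/V₀).
m = m₀ (V₀/V)^(Q_out/(Q_in−Q_out)) = 51.3 × (990/1696.9)^(0.97165) = 30.389 g.

30.4 g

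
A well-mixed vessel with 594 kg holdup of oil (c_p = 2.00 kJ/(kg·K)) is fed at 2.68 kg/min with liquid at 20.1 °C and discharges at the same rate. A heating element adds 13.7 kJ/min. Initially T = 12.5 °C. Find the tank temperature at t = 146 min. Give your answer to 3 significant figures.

First-law balance (no shaft work): M c_p dT/dt = ṁ c_p (T_in − T) + 13.7.
τ = M/ṁ = 221.64 min; T_ss = T_in + Q̇/(ṁ c_p) = 20.1 + 13.7/(2.68·2.00) = 22.656 °C.
This is linear first-order; T(t) = T_ss + (T₀ − T_ss) e^(−t/τ).
T(146) = 22.656 + (-10.156)·e^(−146/221.64) = 22.656 + (-10.156)·0.51751 = 17.400 °C.

17.4 °C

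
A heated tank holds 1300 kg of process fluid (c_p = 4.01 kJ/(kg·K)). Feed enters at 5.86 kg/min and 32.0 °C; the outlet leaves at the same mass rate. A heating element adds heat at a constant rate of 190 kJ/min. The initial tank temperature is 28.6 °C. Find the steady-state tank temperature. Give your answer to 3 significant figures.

40.1 °C

First-law balance (no shaft work): M c_p dT/dt = ṁ c_p (T_in − T) + 190.
At steady state dT/dt = 0 ⇒ T_ss = T_in + Q̇/(ṁ c_p) = 32.0 + 190/(5.86·4.01) = 40.086 °C.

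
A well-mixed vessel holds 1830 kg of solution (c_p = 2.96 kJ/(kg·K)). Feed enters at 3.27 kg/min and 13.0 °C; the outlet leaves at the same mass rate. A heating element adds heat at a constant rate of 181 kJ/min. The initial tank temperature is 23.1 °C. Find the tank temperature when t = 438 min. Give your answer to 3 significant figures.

27.8 °C

Heat balance on the well-mixed liquid: M c_p dT/dt = ṁ c_p (T_in − T) + 181.
Rearrange: dT/dt = (T_ss − T)/τ with τ = M/ṁ = 559.63 min and T_ss = T_in + Q̇/(ṁ c_p) = 31.700 °C.
Solution: T(t) = T_ss + (T₀ − T_ss) e^(−t/τ).
T(438) = 31.700 + (-8.5999)·e^(−438/559.63) = 31.700 + (-8.5999)·0.45719 = 27.768 °C.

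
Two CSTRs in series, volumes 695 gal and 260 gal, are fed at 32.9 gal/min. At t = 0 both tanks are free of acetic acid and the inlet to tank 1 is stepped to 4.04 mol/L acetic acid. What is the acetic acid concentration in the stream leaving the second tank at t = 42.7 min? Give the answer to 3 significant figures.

Each tank obeys Vᵢ dCᵢ/dt = Q(Cᵢ₋₁ − Cᵢ), so τᵢ = Vᵢ/Q.
τ₁ = 695/32.9 = 21.125 min; τ₂ = 260/32.9 = 7.9027 min.
Solving the cascade with C₁(0)=C₂(0)=0 gives C₂(t) = C_in[1 − (τ₁ e^(−t/τ₁) − τ₂ e^(−t/τ₂))/(τ₁ − τ₂)].
At t = 42.7: e^(−t/τ₁) = 0.13248, e^(−t/τ₂) = 0.0045022.
C₂ = 4.04·[1 − (21.125·0.13248 − 7.9027·0.0045022)/(13.222)] = 4.04·0.79103 = 3.1958 mol/L.

3.20 mol/L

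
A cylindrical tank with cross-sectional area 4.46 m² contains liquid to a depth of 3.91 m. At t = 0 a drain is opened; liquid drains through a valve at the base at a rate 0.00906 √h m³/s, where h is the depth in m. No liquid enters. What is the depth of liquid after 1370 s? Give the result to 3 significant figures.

Volume balance on the tank: A dh/dt = −0.00906 √h.
Separate and integrate: 2(√h − √h₀) = −(0.00906/A) t.
√h = √3.91 − 0.00906·1370/(2·4.46) = 1.9774 − 1.3915 = 0.58587.
h = 0.58587² = 0.34324 m.

0.343 m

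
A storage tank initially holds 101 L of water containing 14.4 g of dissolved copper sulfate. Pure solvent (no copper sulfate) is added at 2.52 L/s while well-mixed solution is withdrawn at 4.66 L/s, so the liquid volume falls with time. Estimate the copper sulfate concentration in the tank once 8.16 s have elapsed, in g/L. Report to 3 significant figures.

Let m(t) be the amount of copper sulfate. Volume: V(t) = V₀ + (Q_in − Q_out) t = 101 − 2.1400 t; V(8.16) = 83.538 L.
Solute balance: dm/dt = 0 − Q_out C = −Q_out m/V(t).
dm/m = −Q_out dt/(V₀ − 2.1400 t); integrating gives ln(m/m₀) = −(Q_out/(Q_in−Q_out)) ln(V/V₀).
m = m₀ (V₀/V)^(Q_out/(Q_in−Q_out)) = 14.4 × (101/83.538)^(-2.1776) = 9.5246 g.
C = m/V = 9.5246/83.538 = 0.11402 g/L.

0.114 g/L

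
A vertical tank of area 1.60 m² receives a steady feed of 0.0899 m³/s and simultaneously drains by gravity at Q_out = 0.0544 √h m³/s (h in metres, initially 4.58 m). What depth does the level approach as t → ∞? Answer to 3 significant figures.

2.73 m

A dh/dt = Q_in − 0.0544 √h. Steady state requires inflow = outflow:
Q_in = 0.0544 √h_ss ⇒ √h_ss = 0.0899/0.0544 = 1.6526.
h_ss = 1.6526² = 2.7310 m. (Since h₀ = 4.58 m > h_ss, the level will fall toward this value.)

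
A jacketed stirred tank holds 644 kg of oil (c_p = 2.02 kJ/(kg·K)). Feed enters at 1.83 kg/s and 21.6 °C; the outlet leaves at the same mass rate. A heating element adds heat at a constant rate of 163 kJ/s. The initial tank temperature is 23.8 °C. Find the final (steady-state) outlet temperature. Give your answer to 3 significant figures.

65.7 °C

Energy balance: M c_p dT/dt = ṁ c_p (T_in − T) + 163.
At steady state dT/dt = 0 ⇒ T_ss = T_in + Q̇/(ṁ c_p) = 21.6 + 163/(1.83·2.02) = 65.695 °C.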